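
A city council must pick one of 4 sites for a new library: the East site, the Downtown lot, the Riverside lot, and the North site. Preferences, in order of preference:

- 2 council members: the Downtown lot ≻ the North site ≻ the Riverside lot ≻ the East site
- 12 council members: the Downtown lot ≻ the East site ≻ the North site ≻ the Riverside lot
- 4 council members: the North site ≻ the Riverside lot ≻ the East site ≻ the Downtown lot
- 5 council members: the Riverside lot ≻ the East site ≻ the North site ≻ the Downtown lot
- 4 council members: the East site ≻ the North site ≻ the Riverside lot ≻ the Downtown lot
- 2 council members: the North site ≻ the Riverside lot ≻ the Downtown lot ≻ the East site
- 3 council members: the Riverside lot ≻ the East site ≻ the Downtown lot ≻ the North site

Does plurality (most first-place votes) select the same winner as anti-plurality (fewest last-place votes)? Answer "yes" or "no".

Plurality — first-place votes: the East site 4, the Downtown lot 14, the Riverside lot 8, the North site 6. Winner: the Downtown lot.
Anti-plurality — last-place votes: the East site 4, the Downtown lot 13, the Riverside lot 12, the North site 3. Winner: the North site.
The two methods disagree.

no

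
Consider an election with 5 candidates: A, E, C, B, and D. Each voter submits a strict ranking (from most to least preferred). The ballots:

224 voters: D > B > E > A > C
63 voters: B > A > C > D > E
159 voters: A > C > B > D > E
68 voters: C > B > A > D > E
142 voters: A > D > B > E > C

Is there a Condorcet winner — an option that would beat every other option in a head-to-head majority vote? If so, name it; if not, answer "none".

none

Checking pairwise contests:
B beats A 355–301.
A beats E 432–224.
A beats C 588–68.
D beats B 366–290.
A beats D 432–224.
Every option loses at least one head-to-head, so there is no Condorcet winner.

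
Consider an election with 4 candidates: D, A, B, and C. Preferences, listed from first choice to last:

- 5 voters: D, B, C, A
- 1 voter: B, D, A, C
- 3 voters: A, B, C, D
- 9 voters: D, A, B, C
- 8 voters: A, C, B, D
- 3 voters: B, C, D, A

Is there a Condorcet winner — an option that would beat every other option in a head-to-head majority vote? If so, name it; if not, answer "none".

none

Checking pairwise contests:
B beats D 15–14.
D beats A 18–11.
A beats B 20–9.
D beats C 15–14.
Every option loses at least one head-to-head, so there is no Condorcet winner.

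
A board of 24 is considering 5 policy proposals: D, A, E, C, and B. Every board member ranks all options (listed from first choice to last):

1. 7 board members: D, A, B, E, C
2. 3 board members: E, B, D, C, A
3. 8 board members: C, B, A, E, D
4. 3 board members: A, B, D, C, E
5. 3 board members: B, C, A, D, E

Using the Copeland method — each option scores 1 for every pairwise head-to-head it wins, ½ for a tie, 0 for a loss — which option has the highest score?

B

D: beats E and C; loses to A and B → score 2.
A: beats D and E; loses to C and B → score 2.
E: loses to D, A, C, and B → score 0.
C: beats A and E; loses to D and B → score 2.
B: beats D, A, E, and C → score 4.
B has the best pairwise record.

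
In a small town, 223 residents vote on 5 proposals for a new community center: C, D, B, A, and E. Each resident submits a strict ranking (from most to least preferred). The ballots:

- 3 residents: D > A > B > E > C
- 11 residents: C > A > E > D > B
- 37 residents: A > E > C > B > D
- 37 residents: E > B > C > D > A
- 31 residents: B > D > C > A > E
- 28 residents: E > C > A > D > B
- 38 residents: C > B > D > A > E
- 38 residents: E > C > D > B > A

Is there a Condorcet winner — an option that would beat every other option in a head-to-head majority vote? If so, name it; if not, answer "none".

Checking pairwise contests:
E beats C 143–80.
C beats D 189–34.
C beats B 152–71.
C beats A 183–40.
A beats E 120–103.
Every option loses at least one head-to-head, so there is no Condorcet winner.

none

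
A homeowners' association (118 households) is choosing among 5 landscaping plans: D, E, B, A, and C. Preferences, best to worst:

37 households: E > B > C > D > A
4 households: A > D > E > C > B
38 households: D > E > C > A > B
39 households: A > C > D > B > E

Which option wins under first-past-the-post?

First-place votes: D 38, E 37, B 0, A 43, C 0.
A has the most first-place votes.

A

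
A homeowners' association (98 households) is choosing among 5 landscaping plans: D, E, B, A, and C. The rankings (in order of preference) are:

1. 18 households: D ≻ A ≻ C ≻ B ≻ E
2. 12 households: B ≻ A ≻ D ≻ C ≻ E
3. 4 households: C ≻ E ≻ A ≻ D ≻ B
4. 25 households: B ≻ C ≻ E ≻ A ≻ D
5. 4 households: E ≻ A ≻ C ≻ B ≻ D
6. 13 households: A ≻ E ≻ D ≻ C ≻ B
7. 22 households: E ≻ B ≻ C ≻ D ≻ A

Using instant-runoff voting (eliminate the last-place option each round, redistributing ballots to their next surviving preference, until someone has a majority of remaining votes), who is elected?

B

Round 1: D 18, E 26, B 37, A 13, C 4. Eliminate C.
Round 2: D 18, E 30, B 37, A 13. Eliminate A.
Round 3: D 18, E 43, B 37. Eliminate D.
Round 4: E 43, B 55. B has a majority.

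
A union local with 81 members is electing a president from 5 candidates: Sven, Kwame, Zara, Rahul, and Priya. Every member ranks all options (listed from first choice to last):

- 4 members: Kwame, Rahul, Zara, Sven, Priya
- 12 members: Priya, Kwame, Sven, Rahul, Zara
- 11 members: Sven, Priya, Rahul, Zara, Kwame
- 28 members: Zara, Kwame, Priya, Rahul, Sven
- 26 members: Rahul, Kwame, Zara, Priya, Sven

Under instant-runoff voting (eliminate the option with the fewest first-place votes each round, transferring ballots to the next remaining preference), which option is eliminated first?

Round 1: Sven 11, Kwame 4, Zara 28, Rahul 26, Priya 12. Eliminate Kwame.

Kwame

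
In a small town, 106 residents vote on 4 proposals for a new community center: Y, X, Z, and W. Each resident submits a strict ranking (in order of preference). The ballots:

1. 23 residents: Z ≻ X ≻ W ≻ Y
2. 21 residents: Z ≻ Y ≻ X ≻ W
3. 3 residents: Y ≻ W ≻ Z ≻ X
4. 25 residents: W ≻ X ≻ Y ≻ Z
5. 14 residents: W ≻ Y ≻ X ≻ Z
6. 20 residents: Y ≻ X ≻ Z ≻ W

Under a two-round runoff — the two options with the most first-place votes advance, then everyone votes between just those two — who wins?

Round 1 first-place votes: Y 23, X 0, Z 44, W 39.
Z and W advance.
Runoff: Z is preferred to W by 64 voters; W by 42.
Z wins the runoff.

Z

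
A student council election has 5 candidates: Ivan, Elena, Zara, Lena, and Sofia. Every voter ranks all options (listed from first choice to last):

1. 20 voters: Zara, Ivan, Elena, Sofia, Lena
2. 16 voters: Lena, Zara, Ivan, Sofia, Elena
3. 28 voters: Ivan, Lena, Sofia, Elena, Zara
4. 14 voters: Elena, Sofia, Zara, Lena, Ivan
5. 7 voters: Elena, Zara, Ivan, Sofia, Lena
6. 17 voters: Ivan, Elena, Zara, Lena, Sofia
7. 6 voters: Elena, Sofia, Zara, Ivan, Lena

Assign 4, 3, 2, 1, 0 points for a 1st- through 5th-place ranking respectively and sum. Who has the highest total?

Ivan: 20·3 + 16·2 + 28·4 + 14·0 + 7·2 + 17·4 + 6·1 = 292
Elena: 20·2 + 16·0 + 28·1 + 14·4 + 7·4 + 17·3 + 6·4 = 227
Zara: 20·4 + 16·3 + 28·0 + 14·2 + 7·3 + 17·2 + 6·2 = 223
Lena: 20·0 + 16·4 + 28·3 + 14·1 + 7·0 + 17·1 + 6·0 = 179
Sofia: 20·1 + 16·1 + 28·2 + 14·3 + 7·1 + 17·0 + 6·3 = 159
Ivan has the highest Borda score (292).

Ivan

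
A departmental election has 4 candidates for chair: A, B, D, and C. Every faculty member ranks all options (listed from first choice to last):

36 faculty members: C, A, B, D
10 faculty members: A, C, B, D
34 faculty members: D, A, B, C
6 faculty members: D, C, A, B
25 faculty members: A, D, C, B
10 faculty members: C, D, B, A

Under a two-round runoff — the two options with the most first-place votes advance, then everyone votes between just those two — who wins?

D

Round 1 first-place votes: A 35, B 0, D 40, C 46.
C and D advance.
Runoff: C is preferred to D by 56 voters; D by 65.
D wins the runoff.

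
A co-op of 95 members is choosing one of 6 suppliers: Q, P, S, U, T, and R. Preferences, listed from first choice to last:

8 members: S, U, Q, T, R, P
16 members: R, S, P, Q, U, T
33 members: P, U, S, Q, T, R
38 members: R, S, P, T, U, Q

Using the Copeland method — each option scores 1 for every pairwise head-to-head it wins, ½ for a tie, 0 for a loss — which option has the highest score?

Q: beats T; loses to P, S, U, and R → score 1.
P: beats Q, U, and T; loses to S and R → score 3.
S: beats Q, P, U, and T; loses to R → score 4.
U: beats Q and T; loses to P, S, and R → score 2.
T: loses to Q, P, S, U, and R → score 0.
R: beats Q, P, S, U, and T → score 5.
R has the best pairwise record.

R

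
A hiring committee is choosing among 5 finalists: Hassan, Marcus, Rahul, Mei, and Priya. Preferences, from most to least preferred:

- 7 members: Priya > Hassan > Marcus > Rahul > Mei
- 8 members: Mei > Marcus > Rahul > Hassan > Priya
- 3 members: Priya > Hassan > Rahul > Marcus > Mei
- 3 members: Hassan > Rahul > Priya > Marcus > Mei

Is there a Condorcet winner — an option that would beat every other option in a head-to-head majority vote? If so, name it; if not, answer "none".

Hassan vs Marcus: 13–8 for Hassan.
Hassan vs Rahul: 13–8 for Hassan.
Hassan vs Mei: 13–8 for Hassan.
Hassan vs Priya: 11–10 for Hassan.
Hassan beats every other option head-to-head.

Hassan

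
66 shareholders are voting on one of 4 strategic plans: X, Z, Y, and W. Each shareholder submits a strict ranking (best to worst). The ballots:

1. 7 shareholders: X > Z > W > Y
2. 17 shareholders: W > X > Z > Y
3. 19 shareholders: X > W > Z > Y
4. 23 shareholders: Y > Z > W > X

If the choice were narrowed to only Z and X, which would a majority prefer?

Voters preferring Z to X: 23; preferring X to Z: 43.
X wins the head-to-head.

X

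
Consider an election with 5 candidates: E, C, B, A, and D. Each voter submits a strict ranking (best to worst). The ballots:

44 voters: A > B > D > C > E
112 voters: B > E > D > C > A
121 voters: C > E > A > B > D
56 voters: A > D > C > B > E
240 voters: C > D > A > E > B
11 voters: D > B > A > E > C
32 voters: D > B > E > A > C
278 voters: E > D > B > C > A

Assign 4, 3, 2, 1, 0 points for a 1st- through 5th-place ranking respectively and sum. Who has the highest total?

E: 44·0 + 112·3 + 121·3 + 56·0 + 240·1 + 11·1 + 32·2 + 278·4 = 2126
C: 44·1 + 112·1 + 121·4 + 56·2 + 240·4 + 11·0 + 32·0 + 278·1 = 1990
B: 44·3 + 112·4 + 121·1 + 56·1 + 240·0 + 11·3 + 32·3 + 278·2 = 1442
A: 44·4 + 112·0 + 121·2 + 56·4 + 240·2 + 11·2 + 32·1 + 278·0 = 1176
D: 44·2 + 112·2 + 121·0 + 56·3 + 240·3 + 11·4 + 32·4 + 278·3 = 2206
D has the highest Borda score (2206).

D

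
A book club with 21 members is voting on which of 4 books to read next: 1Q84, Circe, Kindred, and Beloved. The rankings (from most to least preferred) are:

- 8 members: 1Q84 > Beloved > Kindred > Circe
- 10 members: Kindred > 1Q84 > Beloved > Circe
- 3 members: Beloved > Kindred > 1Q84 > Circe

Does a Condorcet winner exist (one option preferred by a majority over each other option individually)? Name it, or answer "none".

Checking pairwise contests:
Kindred beats 1Q84 13–8.
1Q84 beats Circe 21–0.
Beloved beats Kindred 11–10.
1Q84 beats Beloved 18–3.
Every option loses at least one head-to-head, so there is no Condorcet winner.

none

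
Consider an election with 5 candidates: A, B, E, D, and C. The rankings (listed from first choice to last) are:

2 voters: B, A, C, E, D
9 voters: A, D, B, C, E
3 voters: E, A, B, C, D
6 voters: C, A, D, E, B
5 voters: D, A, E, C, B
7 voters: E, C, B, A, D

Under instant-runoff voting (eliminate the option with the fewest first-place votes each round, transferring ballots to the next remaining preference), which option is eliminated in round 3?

Round 1: A 9, B 2, E 10, D 5, C 6. Eliminate B.
Round 2: A 11, E 10, D 5, C 6. Eliminate D.
Round 3: A 16, E 10, C 6. Eliminate C.

C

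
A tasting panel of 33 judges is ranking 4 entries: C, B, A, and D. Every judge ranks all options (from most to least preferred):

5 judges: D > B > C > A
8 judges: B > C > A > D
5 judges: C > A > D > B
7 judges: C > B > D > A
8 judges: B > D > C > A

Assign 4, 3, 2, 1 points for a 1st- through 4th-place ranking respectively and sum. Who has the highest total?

C: 5·2 + 8·3 + 5·4 + 7·4 + 8·2 = 98
B: 5·3 + 8·4 + 5·1 + 7·3 + 8·4 = 105
A: 5·1 + 8·2 + 5·3 + 7·1 + 8·1 = 51
D: 5·4 + 8·1 + 5·2 + 7·2 + 8·3 = 76
B has the highest Borda score (105).

B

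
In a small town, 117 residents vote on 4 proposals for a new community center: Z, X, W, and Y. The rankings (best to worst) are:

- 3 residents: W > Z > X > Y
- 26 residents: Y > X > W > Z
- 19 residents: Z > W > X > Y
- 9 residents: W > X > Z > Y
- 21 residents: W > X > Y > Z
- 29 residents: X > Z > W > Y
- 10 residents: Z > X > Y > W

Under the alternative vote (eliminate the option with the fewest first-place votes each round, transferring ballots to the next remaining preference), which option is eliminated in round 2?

Round 1: Z 29, X 29, W 33, Y 26. Eliminate Y.
Round 2: Z 29, X 55, W 33. Eliminate Z.

Z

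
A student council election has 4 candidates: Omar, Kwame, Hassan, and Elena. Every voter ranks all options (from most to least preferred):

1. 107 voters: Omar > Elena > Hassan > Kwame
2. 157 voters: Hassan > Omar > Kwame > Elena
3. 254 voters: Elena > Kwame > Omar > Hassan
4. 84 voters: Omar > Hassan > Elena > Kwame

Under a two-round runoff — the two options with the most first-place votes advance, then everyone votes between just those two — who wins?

Round 1 first-place votes: Omar 191, Kwame 0, Hassan 157, Elena 254.
Elena and Omar advance.
Runoff: Elena is preferred to Omar by 254 voters; Omar by 348.
Omar wins the runoff.

Omar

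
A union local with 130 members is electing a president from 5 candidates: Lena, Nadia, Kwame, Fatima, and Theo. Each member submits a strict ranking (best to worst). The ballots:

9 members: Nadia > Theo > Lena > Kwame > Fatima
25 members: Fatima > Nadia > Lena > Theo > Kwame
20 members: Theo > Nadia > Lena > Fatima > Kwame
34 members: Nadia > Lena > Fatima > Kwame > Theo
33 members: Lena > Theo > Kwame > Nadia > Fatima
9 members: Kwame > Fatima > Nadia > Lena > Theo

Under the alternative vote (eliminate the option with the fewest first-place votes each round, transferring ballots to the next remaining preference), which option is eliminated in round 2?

Theo

Round 1: Lena 33, Nadia 43, Kwame 9, Fatima 25, Theo 20. Eliminate Kwame.
Round 2: Lena 33, Nadia 43, Fatima 34, Theo 20. Eliminate Theo.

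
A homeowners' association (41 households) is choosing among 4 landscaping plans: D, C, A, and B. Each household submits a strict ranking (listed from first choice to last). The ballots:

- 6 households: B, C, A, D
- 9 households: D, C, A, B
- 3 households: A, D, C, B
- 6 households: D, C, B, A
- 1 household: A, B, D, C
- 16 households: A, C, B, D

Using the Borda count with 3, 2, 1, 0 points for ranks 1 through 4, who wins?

D: 6·0 + 9·3 + 3·2 + 6·3 + 1·1 + 16·0 = 52
C: 6·2 + 9·2 + 3·1 + 6·2 + 1·0 + 16·2 = 77
A: 6·1 + 9·1 + 3·3 + 6·0 + 1·3 + 16·3 = 75
B: 6·3 + 9·0 + 3·0 + 6·1 + 1·2 + 16·1 = 42
C has the highest Borda score (77).

C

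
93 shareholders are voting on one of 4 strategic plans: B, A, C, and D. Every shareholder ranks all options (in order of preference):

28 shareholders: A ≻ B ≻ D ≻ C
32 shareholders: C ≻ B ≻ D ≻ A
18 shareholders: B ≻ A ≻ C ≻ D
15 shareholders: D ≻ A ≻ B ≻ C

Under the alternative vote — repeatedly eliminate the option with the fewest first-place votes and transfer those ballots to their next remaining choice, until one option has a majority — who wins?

A

Round 1: B 18, A 28, C 32, D 15. Eliminate D.
Round 2: B 18, A 43, C 32. Eliminate B.
Round 3: A 61, C 32. A has a majority.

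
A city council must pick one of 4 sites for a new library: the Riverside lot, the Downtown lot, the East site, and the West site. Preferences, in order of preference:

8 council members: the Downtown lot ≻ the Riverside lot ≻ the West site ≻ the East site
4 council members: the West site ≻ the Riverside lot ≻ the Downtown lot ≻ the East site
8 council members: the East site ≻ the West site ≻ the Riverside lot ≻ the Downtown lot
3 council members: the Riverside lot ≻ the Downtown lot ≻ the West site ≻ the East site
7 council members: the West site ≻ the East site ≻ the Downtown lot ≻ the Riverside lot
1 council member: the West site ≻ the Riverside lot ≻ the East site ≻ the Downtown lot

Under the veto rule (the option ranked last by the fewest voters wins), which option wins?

the West site

Last-place votes: the Riverside lot 7, the Downtown lot 9, the East site 15, the West site 0.
the West site is ranked last by the fewest voters, so the West site wins.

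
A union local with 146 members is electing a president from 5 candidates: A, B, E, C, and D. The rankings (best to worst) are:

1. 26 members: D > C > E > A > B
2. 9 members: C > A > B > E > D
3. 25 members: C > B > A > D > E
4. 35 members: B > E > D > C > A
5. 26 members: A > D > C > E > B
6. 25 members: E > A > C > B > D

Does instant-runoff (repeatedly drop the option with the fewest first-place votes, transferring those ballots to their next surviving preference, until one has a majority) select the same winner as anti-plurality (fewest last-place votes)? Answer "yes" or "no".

yes

Instant-runoff — R1 A 26, B 35, E 25, C 34, D 26 (E out); R2 A 51, B 35, C 34, D 26 (D out); R3 A 51, B 35, C 60 (B out); R4 A 51, C 95 (C winner). Winner: C.
Anti-plurality — last-place votes: A 35, B 52, E 25, C 0, D 34. Winner: C.
The two methods agree.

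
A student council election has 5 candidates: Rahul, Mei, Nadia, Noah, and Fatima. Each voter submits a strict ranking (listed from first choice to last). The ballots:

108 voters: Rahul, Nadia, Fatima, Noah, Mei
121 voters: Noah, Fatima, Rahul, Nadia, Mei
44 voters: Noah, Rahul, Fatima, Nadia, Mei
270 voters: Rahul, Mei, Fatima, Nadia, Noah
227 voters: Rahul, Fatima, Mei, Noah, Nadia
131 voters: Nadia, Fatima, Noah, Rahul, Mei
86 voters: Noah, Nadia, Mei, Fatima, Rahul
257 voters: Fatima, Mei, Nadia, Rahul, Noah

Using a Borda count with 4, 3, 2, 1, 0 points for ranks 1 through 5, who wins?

Rahul: 108·4 + 121·2 + 44·3 + 270·4 + 227·4 + 131·1 + 86·0 + 257·1 = 3182
Mei: 108·0 + 121·0 + 44·0 + 270·3 + 227·2 + 131·0 + 86·2 + 257·3 = 2207
Nadia: 108·3 + 121·1 + 44·1 + 270·1 + 227·0 + 131·4 + 86·3 + 257·2 = 2055
Noah: 108·1 + 121·4 + 44·4 + 270·0 + 227·1 + 131·2 + 86·4 + 257·0 = 1601
Fatima: 108·2 + 121·3 + 44·2 + 270·2 + 227·3 + 131·3 + 86·1 + 257·4 = 3395
Fatima has the highest Borda score (3395).

Fatima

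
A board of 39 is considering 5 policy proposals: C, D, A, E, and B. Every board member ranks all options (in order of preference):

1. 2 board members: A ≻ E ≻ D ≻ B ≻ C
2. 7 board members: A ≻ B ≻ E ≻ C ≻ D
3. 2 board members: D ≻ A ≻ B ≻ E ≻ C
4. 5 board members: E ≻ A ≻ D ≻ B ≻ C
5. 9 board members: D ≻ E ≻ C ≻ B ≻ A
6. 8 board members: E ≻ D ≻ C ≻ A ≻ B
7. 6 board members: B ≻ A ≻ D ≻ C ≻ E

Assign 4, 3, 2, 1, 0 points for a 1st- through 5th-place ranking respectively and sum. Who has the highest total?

C: 2·0 + 7·1 + 2·0 + 5·0 + 9·2 + 8·2 + 6·1 = 47
D: 2·2 + 7·0 + 2·4 + 5·2 + 9·4 + 8·3 + 6·2 = 94
A: 2·4 + 7·4 + 2·3 + 5·3 + 9·0 + 8·1 + 6·3 = 83
E: 2·3 + 7·2 + 2·1 + 5·4 + 9·3 + 8·4 + 6·0 = 101
B: 2·1 + 7·3 + 2·2 + 5·1 + 9·1 + 8·0 + 6·4 = 65
E has the highest Borda score (101).

E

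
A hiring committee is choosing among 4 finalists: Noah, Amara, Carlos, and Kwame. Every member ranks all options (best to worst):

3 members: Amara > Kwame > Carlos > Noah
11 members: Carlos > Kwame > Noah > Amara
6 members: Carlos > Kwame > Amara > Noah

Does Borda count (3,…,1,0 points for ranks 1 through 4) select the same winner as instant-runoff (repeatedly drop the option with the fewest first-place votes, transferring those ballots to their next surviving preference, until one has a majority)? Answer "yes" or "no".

yes

Borda — scores: Noah 11, Amara 15, Carlos 54, Kwame 40. Winner: Carlos.
Instant-runoff — R1 Noah 0, Amara 3, Carlos 17, Kwame 0 (Carlos winner). Winner: Carlos.
The two methods agree.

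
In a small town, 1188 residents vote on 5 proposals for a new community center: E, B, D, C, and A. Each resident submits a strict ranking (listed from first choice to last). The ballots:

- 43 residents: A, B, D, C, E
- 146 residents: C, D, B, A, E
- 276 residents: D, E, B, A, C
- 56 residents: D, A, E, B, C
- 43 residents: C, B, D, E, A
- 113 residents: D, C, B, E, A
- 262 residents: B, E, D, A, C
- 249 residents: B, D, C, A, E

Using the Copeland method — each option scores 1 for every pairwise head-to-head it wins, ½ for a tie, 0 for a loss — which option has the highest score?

E: beats A; ties C; loses to B and D → score 1.5.
B: beats E, D, C, and A → score 4.
D: beats E, C, and A; loses to B → score 3.
C: ties E; loses to B, D, and A → score 0.5.
A: beats C; loses to E, B, and D → score 1.
B has the best pairwise record.

B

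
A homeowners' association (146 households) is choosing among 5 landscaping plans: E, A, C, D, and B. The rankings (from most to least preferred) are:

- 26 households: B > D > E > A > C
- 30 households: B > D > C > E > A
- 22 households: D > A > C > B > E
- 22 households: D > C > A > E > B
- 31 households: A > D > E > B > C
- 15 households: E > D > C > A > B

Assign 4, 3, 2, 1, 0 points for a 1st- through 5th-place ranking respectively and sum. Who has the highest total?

E: 26·2 + 30·1 + 22·0 + 22·1 + 31·2 + 15·4 = 226
A: 26·1 + 30·0 + 22·3 + 22·2 + 31·4 + 15·1 = 275
C: 26·0 + 30·2 + 22·2 + 22·3 + 31·0 + 15·2 = 200
D: 26·3 + 30·3 + 22·4 + 22·4 + 31·3 + 15·3 = 482
B: 26·4 + 30·4 + 22·1 + 22·0 + 31·1 + 15·0 = 277
D has the highest Borda score (482).

D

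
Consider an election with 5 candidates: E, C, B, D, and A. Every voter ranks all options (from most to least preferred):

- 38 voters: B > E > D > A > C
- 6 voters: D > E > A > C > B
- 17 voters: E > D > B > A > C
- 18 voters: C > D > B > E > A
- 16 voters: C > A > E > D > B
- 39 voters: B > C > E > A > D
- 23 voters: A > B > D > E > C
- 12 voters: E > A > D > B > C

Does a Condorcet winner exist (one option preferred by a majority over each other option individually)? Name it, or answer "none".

B vs E: 118–51 for B.
B vs C: 129–40 for B.
B vs D: 100–69 for B.
B vs A: 112–57 for B.
B beats every other option head-to-head.

B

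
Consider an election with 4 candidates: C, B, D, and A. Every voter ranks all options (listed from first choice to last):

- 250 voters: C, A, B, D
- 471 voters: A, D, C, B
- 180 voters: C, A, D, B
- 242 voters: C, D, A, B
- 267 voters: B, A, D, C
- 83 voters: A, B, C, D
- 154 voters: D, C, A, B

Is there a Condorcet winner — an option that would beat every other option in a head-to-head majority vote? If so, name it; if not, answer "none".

none

Checking pairwise contests:
D beats C 892–755.
C beats B 1297–350.
A beats D 1251–396.
C beats A 826–821.
Every option loses at least one head-to-head, so there is no Condorcet winner.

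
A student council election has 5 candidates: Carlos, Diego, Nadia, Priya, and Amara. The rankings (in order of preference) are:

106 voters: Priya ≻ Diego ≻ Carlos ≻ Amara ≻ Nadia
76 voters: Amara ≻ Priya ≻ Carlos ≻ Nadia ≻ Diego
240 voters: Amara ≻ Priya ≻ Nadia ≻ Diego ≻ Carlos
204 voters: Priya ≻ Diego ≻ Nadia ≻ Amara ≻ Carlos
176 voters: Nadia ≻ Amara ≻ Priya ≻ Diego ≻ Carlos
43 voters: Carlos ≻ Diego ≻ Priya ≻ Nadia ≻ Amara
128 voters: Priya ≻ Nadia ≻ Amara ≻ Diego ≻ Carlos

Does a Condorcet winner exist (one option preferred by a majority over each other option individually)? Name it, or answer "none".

none

Checking pairwise contests:
Diego beats Carlos 854–119.
Nadia beats Diego 620–353.
Priya beats Nadia 797–176.
Amara beats Priya 492–481.
Nadia beats Amara 551–422.
Every option loses at least one head-to-head, so there is no Condorcet winner.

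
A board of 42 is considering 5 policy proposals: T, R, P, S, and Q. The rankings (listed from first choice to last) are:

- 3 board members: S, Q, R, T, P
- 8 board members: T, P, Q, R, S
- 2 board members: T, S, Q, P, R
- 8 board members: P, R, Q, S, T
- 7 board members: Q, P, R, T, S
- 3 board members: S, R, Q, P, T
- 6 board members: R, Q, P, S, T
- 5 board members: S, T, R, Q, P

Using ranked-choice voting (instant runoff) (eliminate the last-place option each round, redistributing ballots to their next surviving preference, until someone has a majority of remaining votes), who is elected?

Round 1: T 10, R 6, P 8, S 11, Q 7. Eliminate R.
Round 2: T 10, P 8, S 11, Q 13. Eliminate P.
Round 3: T 10, S 11, Q 21. Eliminate T.
Round 4: S 13, Q 29. Q has a majority.

Q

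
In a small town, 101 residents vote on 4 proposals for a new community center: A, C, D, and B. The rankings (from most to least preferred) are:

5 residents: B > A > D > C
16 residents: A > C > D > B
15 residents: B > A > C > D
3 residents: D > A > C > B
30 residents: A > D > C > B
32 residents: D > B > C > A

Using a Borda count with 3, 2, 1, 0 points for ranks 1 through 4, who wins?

D

A: 5·2 + 16·3 + 15·2 + 3·2 + 30·3 + 32·0 = 184
C: 5·0 + 16·2 + 15·1 + 3·1 + 30·1 + 32·1 = 112
D: 5·1 + 16·1 + 15·0 + 3·3 + 30·2 + 32·3 = 186
B: 5·3 + 16·0 + 15·3 + 3·0 + 30·0 + 32·2 = 124
D has the highest Borda score (186).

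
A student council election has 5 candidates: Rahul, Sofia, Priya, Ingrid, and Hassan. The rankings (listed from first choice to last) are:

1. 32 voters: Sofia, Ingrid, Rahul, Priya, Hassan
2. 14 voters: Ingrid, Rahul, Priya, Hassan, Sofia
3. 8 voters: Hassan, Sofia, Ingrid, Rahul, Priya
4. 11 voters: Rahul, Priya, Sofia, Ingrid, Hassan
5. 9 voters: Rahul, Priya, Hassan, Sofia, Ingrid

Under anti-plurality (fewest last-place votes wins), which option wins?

Last-place votes: Rahul 0, Sofia 14, Priya 8, Ingrid 9, Hassan 43.
Rahul is ranked last by the fewest voters, so Rahul wins.

Rahul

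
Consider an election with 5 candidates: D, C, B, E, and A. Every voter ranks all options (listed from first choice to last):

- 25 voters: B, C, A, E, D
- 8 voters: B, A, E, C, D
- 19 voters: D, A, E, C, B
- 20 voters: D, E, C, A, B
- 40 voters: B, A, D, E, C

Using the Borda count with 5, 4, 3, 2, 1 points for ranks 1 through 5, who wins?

B

D: 25·1 + 8·1 + 19·5 + 20·5 + 40·3 = 348
C: 25·4 + 8·2 + 19·2 + 20·3 + 40·1 = 254
B: 25·5 + 8·5 + 19·1 + 20·1 + 40·5 = 404
E: 25·2 + 8·3 + 19·3 + 20·4 + 40·2 = 291
A: 25·3 + 8·4 + 19·4 + 20·2 + 40·4 = 383
B has the highest Borda score (404).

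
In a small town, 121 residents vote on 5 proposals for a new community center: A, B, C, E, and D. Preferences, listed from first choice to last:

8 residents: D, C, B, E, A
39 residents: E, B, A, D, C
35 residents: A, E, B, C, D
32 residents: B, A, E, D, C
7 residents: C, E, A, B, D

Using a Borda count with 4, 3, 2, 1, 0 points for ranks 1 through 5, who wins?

A: 8·0 + 39·2 + 35·4 + 32·3 + 7·2 = 328
B: 8·2 + 39·3 + 35·2 + 32·4 + 7·1 = 338
C: 8·3 + 39·0 + 35·1 + 32·0 + 7·4 = 87
E: 8·1 + 39·4 + 35·3 + 32·2 + 7·3 = 354
D: 8·4 + 39·1 + 35·0 + 32·1 + 7·0 = 103
E has the highest Borda score (354).

E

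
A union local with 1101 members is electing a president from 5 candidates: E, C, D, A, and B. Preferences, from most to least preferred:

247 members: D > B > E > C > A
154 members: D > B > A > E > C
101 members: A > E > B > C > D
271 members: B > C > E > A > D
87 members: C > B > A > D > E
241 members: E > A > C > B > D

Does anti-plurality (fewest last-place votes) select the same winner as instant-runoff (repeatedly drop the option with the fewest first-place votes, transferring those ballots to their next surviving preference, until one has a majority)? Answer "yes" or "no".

yes

Anti-plurality — last-place votes: E 87, C 154, D 613, A 247, B 0. Winner: B.
Instant-runoff — R1 E 241, C 87, D 401, A 101, B 271 (C out); R2 E 241, D 401, A 101, B 358 (A out); R3 E 342, D 401, B 358 (E out); R4 D 401, B 700 (B winner). Winner: B.
The two methods agree.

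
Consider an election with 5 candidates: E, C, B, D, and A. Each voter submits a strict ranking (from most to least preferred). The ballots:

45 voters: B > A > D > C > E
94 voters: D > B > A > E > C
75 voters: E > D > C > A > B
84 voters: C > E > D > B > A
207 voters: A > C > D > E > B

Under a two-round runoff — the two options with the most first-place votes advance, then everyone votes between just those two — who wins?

Round 1 first-place votes: E 75, C 84, B 45, D 94, A 207.
A and D advance.
Runoff: A is preferred to D by 252 voters; D by 253.
D wins the runoff.

D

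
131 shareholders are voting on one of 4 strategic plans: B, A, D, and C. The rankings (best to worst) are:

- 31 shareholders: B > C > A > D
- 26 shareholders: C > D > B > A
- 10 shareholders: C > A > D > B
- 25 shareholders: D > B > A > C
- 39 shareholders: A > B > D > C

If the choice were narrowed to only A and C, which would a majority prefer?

Voters preferring A to C: 64; preferring C to A: 67.
C wins the head-to-head.

C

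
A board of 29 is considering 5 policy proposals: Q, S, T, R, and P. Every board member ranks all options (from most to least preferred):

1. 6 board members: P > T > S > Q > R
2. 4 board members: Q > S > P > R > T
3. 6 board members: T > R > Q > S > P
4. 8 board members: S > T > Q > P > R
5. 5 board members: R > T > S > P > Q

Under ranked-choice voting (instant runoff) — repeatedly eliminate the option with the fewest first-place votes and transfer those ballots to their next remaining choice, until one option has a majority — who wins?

T

Round 1: Q 4, S 8, T 6, R 5, P 6. Eliminate Q.
Round 2: S 12, T 6, R 5, P 6. Eliminate R.
Round 3: S 12, T 11, P 6. Eliminate P.
Round 4: S 12, T 17. T has a majority.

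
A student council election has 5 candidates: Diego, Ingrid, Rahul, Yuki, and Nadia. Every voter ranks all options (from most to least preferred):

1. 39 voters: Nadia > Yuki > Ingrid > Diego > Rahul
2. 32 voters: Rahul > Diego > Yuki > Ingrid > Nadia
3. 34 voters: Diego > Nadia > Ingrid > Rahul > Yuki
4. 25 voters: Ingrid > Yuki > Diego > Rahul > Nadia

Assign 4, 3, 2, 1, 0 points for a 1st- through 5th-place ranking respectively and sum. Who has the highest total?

Diego

Diego: 39·1 + 32·3 + 34·4 + 25·2 = 321
Ingrid: 39·2 + 32·1 + 34·2 + 25·4 = 278
Rahul: 39·0 + 32·4 + 34·1 + 25·1 = 187
Yuki: 39·3 + 32·2 + 34·0 + 25·3 = 256
Nadia: 39·4 + 32·0 + 34·3 + 25·0 = 258
Diego has the highest Borda score (321).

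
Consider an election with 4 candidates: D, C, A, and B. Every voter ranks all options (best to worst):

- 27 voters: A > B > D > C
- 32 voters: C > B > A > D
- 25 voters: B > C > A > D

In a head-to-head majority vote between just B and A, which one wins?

B

Voters preferring B to A: 57; preferring A to B: 27.
B wins the head-to-head.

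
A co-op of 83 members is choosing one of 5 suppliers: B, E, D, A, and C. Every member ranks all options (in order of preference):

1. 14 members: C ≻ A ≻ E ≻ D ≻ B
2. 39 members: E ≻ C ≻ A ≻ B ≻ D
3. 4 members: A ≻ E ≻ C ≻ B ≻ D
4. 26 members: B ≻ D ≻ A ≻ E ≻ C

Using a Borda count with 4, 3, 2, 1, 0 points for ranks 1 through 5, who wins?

B: 14·0 + 39·1 + 4·1 + 26·4 = 147
E: 14·2 + 39·4 + 4·3 + 26·1 = 222
D: 14·1 + 39·0 + 4·0 + 26·3 = 92
A: 14·3 + 39·2 + 4·4 + 26·2 = 188
C: 14·4 + 39·3 + 4·2 + 26·0 = 181
E has the highest Borda score (222).

E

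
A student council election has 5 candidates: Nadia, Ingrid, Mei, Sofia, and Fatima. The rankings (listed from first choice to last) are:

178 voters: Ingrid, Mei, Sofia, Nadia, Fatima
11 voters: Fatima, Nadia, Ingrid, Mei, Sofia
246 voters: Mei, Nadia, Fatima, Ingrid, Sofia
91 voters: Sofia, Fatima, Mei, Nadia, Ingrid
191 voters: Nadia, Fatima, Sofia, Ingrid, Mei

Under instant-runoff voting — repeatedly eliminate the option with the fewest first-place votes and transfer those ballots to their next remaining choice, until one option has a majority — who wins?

Mei

Round 1: Nadia 191, Ingrid 178, Mei 246, Sofia 91, Fatima 11. Eliminate Fatima.
Round 2: Nadia 202, Ingrid 178, Mei 246, Sofia 91. Eliminate Sofia.
Round 3: Nadia 202, Ingrid 178, Mei 337. Eliminate Ingrid.
Round 4: Nadia 202, Mei 515. Mei has a majority.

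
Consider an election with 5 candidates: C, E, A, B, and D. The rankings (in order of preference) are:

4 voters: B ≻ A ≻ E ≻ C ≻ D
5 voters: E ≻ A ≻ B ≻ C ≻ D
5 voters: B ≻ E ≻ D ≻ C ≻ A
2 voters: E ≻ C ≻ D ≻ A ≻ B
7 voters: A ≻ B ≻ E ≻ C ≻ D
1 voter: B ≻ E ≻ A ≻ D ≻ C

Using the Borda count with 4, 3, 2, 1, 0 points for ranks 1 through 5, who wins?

C: 4·1 + 5·1 + 5·1 + 2·3 + 7·1 + 1·0 = 27
E: 4·2 + 5·4 + 5·3 + 2·4 + 7·2 + 1·3 = 68
A: 4·3 + 5·3 + 5·0 + 2·1 + 7·4 + 1·2 = 59
B: 4·4 + 5·2 + 5·4 + 2·0 + 7·3 + 1·4 = 71
D: 4·0 + 5·0 + 5·2 + 2·2 + 7·0 + 1·1 = 15
B has the highest Borda score (71).

B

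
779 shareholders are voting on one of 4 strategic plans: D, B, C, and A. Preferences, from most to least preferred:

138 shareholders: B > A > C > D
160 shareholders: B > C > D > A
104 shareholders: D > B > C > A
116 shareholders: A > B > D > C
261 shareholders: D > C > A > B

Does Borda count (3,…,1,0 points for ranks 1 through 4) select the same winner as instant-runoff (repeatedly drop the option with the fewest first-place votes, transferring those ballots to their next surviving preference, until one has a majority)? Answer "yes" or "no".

no

Borda — scores: D 1371, B 1334, C 1084, A 885. Winner: D.
Instant-runoff — R1 D 365, B 298, C 0, A 116 (C out); R2 D 365, B 298, A 116 (A out); R3 D 365, B 414 (B winner). Winner: B.
The two methods disagree.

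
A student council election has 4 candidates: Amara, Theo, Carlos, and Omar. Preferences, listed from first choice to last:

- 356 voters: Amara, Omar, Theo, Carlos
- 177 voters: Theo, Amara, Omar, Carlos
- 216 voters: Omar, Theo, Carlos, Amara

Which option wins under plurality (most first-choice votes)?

First-place votes: Amara 356, Theo 177, Carlos 0, Omar 216.
Amara has the most first-place votes.

Amara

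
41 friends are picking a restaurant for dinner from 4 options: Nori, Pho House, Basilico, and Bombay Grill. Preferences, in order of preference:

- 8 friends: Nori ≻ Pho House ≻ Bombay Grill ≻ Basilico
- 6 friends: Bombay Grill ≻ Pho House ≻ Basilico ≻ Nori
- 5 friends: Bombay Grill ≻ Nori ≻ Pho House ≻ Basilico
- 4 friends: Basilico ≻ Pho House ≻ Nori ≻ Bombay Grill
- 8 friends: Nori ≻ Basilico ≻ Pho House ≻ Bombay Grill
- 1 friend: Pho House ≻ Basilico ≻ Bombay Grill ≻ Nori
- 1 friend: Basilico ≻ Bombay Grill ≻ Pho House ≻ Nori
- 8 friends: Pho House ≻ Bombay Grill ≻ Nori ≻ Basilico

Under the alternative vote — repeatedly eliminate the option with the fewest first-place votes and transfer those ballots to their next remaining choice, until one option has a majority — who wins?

Round 1: Nori 16, Pho House 9, Basilico 5, Bombay Grill 11. Eliminate Basilico.
Round 2: Nori 16, Pho House 13, Bombay Grill 12. Eliminate Bombay Grill.
Round 3: Nori 21, Pho House 20. Nori has a majority.

Nori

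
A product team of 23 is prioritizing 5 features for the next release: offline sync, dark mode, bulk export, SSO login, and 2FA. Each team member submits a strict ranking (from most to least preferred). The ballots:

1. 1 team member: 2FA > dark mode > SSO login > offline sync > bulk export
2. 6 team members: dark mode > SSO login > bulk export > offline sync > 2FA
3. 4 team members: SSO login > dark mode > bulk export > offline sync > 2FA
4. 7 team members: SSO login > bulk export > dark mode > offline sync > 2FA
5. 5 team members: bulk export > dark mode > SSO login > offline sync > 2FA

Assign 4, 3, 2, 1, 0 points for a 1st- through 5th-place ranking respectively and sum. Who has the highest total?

SSO login

offline sync: 1·1 + 6·1 + 4·1 + 7·1 + 5·1 = 23
dark mode: 1·3 + 6·4 + 4·3 + 7·2 + 5·3 = 68
bulk export: 1·0 + 6·2 + 4·2 + 7·3 + 5·4 = 61
SSO login: 1·2 + 6·3 + 4·4 + 7·4 + 5·2 = 74
2FA: 1·4 + 6·0 + 4·0 + 7·0 + 5·0 = 4
SSO login has the highest Borda score (74).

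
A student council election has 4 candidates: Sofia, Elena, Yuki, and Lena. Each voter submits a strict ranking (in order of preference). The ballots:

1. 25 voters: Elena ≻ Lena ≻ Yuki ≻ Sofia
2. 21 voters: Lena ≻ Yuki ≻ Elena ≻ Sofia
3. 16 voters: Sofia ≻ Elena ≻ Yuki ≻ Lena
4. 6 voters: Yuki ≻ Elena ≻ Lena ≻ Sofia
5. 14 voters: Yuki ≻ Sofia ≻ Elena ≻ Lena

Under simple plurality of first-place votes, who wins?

First-place votes: Sofia 16, Elena 25, Yuki 20, Lena 21.
Elena has the most first-place votes.

Elena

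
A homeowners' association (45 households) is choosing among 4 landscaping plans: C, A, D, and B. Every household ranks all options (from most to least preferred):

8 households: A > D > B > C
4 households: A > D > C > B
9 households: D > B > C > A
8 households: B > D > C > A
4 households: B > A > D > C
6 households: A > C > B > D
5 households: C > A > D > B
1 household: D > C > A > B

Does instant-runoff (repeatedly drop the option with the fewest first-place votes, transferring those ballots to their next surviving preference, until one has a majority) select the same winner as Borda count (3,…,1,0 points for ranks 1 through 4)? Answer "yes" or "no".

Instant-runoff — R1 C 5, A 18, D 10, B 12 (C out); R2 A 23, D 10, B 12 (A winner). Winner: A.
Borda — scores: C 50, A 73, D 79, B 68. Winner: D.
The two methods disagree.

no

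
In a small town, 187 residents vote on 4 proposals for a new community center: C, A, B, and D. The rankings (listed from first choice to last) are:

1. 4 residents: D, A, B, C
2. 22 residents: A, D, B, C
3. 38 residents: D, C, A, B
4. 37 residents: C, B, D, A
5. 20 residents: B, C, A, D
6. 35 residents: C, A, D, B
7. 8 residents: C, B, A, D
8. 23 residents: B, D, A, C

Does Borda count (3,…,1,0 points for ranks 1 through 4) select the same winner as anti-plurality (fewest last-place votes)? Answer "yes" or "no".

Borda — scores: C 356, A 233, B 245, D 288. Winner: C.
Anti-plurality — last-place votes: C 49, A 37, B 73, D 28. Winner: D.
The two methods disagree.

no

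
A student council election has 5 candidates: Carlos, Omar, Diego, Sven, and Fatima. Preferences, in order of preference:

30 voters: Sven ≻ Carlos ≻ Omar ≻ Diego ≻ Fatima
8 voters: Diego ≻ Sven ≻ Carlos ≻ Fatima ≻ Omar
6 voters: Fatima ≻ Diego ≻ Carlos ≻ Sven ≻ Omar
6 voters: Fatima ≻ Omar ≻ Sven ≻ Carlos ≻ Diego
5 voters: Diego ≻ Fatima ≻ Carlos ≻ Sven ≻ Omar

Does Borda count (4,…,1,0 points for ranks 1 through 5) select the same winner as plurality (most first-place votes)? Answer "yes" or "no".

yes

Borda — scores: Carlos 134, Omar 78, Diego 100, Sven 167, Fatima 71. Winner: Sven.
Plurality — first-place votes: Carlos 0, Omar 0, Diego 13, Sven 30, Fatima 12. Winner: Sven.
The two methods agree.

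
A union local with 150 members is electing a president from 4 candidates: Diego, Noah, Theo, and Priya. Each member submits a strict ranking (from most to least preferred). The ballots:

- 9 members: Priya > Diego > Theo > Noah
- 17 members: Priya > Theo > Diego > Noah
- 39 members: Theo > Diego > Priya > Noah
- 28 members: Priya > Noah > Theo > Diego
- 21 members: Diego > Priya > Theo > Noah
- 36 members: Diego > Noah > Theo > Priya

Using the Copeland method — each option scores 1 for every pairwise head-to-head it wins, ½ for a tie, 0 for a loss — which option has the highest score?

Theo

Diego: beats Noah and Priya; loses to Theo → score 2.
Noah: loses to Diego, Theo, and Priya → score 0.
Theo: beats Diego and Noah; ties Priya → score 2.5.
Priya: beats Noah; ties Theo; loses to Diego → score 1.5.
Theo has the best pairwise record.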